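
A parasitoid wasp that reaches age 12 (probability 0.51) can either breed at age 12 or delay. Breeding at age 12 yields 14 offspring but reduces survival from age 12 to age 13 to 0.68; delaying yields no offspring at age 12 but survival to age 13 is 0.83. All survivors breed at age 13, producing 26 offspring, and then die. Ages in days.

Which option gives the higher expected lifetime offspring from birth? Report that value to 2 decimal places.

16.16

breed at age 12: R₀ = 0.51 × (14 + 0.68 × 26) = 0.51 × 31.6800 = 16.1568
delay to age 13: R₀ = 0.51 × (0.83 × 26) = 0.51 × 21.5800 = 11.0058
Higher: breed at age 12 (16.1568).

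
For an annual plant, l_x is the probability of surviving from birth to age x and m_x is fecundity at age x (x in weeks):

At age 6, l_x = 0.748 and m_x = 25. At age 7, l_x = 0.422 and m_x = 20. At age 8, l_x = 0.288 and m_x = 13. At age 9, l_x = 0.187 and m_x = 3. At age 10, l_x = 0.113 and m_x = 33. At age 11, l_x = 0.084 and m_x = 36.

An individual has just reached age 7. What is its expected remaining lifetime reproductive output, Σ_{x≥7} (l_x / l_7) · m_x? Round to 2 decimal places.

46.20

l_7 = 0.422. Conditional survival from age 7 to x is l_x / l_7.
  x=7: (0.422/0.422) × 20 = 20.0000
  x=8: (0.288/0.422) × 13 = 8.8720
  x=9: (0.187/0.422) × 3 = 1.3294
  x=10: (0.113/0.422) × 33 = 8.8365
  x=11: (0.084/0.422) × 36 = 7.1659
Sum = 20.0000 + 8.8720 + 1.3294 + 8.8365 + 7.1659 = 46.2038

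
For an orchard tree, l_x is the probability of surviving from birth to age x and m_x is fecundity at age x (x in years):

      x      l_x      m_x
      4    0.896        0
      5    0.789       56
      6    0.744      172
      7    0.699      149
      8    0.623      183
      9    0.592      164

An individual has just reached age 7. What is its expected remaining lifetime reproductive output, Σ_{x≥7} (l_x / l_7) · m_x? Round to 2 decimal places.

451.00

l_7 = 0.699. Conditional survival from age 7 to x is l_x / l_7.
  x=7: (0.699/0.699) × 149 = 149.0000
  x=8: (0.623/0.699) × 183 = 163.1030
  x=9: (0.592/0.699) × 164 = 138.8956
Sum = 149.0000 + 163.1030 + 138.8956 = 450.9986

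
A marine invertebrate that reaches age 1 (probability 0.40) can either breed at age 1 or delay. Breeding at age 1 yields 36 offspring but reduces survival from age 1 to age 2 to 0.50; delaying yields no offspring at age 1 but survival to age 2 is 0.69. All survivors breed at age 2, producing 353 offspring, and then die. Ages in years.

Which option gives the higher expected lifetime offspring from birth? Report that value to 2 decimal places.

97.43

breed at age 1: R₀ = 0.40 × (36 + 0.50 × 353) = 0.40 × 212.5000 = 85.0000
delay to age 2: R₀ = 0.40 × (0.69 × 353) = 0.40 × 243.5700 = 97.4280
Higher: delay to age 2 (97.4280).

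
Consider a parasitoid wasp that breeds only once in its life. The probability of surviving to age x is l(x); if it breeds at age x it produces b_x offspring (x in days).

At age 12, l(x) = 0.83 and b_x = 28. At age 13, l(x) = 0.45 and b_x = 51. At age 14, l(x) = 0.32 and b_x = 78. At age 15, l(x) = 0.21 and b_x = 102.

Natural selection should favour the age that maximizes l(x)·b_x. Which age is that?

Expected offspring if breeding at age x = l(x) × b_x:
  age 12: 0.83 × 28 = 23.240
  age 13: 0.45 × 51 = 22.950
  age 14: 0.32 × 78 = 24.960
  age 15: 0.21 × 102 = 21.420
Maximum at age 14 (24.960).

14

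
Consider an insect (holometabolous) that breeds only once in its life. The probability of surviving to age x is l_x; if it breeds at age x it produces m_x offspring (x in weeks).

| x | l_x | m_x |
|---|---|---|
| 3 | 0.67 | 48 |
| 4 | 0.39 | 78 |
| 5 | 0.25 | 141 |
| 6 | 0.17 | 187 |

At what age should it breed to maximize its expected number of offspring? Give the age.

5

Expected offspring if breeding at age x = l_x × m_x:
  age 3: 0.67 × 48 = 32.160
  age 4: 0.39 × 78 = 30.420
  age 5: 0.25 × 141 = 35.250
  age 6: 0.17 × 187 = 31.790
Maximum at age 5 (35.250).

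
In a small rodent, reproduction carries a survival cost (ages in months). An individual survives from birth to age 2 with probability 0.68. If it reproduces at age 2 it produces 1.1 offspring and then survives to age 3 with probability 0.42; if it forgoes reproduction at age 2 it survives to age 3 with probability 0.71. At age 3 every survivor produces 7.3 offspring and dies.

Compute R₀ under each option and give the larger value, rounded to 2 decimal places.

breed at age 2: R₀ = 0.68 × (1.1 + 0.42 × 7.3) = 0.68 × 4.1660 = 2.8329
delay to age 3: R₀ = 0.68 × (0.71 × 7.3) = 0.68 × 5.1830 = 3.5244
Higher: delay to age 3 (3.5244).

3.52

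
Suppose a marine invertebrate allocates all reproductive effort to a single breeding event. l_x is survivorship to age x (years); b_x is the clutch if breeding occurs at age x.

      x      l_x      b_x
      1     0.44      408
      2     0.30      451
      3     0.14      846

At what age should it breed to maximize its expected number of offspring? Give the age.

1

Expected offspring if breeding at age x = l_x × b_x:
  age 1: 0.44 × 408 = 179.520
  age 2: 0.30 × 451 = 135.300
  age 3: 0.14 × 846 = 118.440
Maximum at age 1 (179.520).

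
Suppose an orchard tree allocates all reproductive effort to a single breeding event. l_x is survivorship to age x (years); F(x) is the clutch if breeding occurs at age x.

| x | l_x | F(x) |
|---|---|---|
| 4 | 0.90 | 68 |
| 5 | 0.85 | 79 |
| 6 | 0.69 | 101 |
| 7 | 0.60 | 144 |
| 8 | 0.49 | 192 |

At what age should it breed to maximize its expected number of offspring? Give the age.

Expected offspring if breeding at age x = l_x × F(x):
  age 4: 0.90 × 68 = 61.200
  age 5: 0.85 × 79 = 67.150
  age 6: 0.69 × 101 = 69.690
  age 7: 0.60 × 144 = 86.400
  age 8: 0.49 × 192 = 94.080
Maximum at age 8 (94.080).

8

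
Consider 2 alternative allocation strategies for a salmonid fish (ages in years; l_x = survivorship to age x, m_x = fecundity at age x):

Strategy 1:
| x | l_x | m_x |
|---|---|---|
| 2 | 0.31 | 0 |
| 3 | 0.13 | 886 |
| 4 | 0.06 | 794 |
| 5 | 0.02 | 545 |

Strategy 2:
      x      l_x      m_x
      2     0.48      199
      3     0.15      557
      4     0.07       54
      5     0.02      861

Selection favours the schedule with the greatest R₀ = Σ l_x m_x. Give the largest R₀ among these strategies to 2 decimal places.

200.07

Strategy 1: R₀ = 0.31×0 + 0.13×886 + 0.06×794 + 0.02×545 = 173.7200
Strategy 2: R₀ = 0.48×199 + 0.15×557 + 0.07×54 + 0.02×861 = 200.0700
Highest R₀: strategy 2 with 200.0700.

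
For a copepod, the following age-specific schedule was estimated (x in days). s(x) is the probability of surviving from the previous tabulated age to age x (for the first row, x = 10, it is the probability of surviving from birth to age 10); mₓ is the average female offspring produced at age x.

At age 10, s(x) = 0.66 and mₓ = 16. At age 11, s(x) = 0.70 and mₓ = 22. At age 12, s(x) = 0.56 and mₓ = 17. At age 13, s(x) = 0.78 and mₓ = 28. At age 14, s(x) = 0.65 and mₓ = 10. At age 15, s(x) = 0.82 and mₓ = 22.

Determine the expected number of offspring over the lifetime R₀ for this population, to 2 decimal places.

34.45

Survivorship from birth: l_x = s_10·s_11·…·s_x.
  l_10 = 0.66000
  l_11 = 0.46200
  l_12 = 0.25872
  l_13 = 0.20180
  l_14 = 0.13117
  l_15 = 0.10756
R₀ = Σ l_x mₓ:
  age 10: 0.66000 × 16 = 10.5600
  age 11: 0.46200 × 22 = 10.1640
  age 12: 0.25872 × 17 = 4.3982
  age 13: 0.20180 × 28 = 5.6504
  age 14: 0.13117 × 10 = 1.3117
  age 15: 0.10756 × 22 = 2.3663
R₀ = 10.5600 + 10.1640 + 4.3982 + 5.6504 + 1.3117 + 2.3663 = 34.4507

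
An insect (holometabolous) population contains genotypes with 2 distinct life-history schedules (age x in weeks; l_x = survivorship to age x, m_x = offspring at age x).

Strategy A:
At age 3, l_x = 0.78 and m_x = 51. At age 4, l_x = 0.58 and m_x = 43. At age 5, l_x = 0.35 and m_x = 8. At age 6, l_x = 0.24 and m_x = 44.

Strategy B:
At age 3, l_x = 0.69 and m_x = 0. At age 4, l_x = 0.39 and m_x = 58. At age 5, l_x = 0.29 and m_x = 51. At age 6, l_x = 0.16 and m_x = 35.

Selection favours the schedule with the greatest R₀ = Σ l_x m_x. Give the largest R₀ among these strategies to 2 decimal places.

Strategy A: R₀ = 0.78×51 + 0.58×43 + 0.35×8 + 0.24×44 = 78.0800
Strategy B: R₀ = 0.69×0 + 0.39×58 + 0.29×51 + 0.16×35 = 43.0100
Highest R₀: strategy A with 78.0800.

78.08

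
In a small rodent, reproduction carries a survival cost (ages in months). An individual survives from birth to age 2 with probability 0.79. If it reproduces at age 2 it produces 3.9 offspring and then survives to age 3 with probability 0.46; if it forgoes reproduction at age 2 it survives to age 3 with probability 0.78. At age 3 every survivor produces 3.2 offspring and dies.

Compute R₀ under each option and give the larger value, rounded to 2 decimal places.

4.24

breed at age 2: R₀ = 0.79 × (3.9 + 0.46 × 3.2) = 0.79 × 5.3720 = 4.2439
delay to age 3: R₀ = 0.79 × (0.78 × 3.2) = 0.79 × 2.4960 = 1.9718
Higher: breed at age 2 (4.2439).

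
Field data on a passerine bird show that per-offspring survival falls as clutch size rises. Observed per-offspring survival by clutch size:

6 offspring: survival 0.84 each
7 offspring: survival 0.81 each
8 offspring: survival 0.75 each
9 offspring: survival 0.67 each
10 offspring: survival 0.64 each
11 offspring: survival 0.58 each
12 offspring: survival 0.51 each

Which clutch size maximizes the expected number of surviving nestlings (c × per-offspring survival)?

Expected surviving nestlings = c × s(c):
  c=6: 6 × 0.84 = 5.040
  c=7: 7 × 0.81 = 5.670
  c=8: 8 × 0.75 = 6.000
  c=9: 9 × 0.67 = 6.030
  c=10: 10 × 0.64 = 6.400
  c=11: 11 × 0.58 = 6.380
  c=12: 12 × 0.51 = 6.120
Maximum at c = 10 (6.400 surviving nestlings).

10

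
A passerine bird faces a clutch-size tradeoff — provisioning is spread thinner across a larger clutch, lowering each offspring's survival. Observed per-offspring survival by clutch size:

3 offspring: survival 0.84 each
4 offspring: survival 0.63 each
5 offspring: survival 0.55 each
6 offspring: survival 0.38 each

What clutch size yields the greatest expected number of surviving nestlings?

Expected surviving nestlings = c × s(c):
  c=3: 3 × 0.84 = 2.520
  c=4: 4 × 0.63 = 2.520
  c=5: 5 × 0.55 = 2.750
  c=6: 6 × 0.38 = 2.280
Maximum at c = 5 (2.750 surviving nestlings).

5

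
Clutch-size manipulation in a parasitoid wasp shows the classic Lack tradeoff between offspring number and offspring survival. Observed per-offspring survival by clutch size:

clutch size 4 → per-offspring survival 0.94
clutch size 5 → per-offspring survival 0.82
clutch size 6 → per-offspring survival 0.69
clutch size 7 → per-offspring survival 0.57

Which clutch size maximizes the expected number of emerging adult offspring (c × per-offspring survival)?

6

Expected emerging adult offspring = c × s(c):
  c=4: 4 × 0.94 = 3.760
  c=5: 5 × 0.82 = 4.100
  c=6: 6 × 0.69 = 4.140
  c=7: 7 × 0.57 = 3.990
Maximum at c = 6 (4.140 emerging adult offspring).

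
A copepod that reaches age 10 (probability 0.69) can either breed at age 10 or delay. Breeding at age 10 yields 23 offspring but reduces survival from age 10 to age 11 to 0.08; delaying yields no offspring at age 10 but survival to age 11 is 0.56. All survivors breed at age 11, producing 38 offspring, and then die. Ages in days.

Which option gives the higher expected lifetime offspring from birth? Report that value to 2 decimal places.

17.97

breed at age 10: R₀ = 0.69 × (23 + 0.08 × 38) = 0.69 × 26.0400 = 17.9676
delay to age 11: R₀ = 0.69 × (0.56 × 38) = 0.69 × 21.2800 = 14.6832
Higher: breed at age 10 (17.9676).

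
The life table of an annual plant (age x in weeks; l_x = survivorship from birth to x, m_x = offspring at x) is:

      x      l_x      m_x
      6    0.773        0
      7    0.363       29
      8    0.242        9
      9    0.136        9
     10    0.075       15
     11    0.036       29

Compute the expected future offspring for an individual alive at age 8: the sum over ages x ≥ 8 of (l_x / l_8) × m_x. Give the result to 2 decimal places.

23.02

l_8 = 0.242. Conditional survival from age 8 to x is l_x / l_8.
  x=8: (0.242/0.242) × 9 = 9.0000
  x=9: (0.136/0.242) × 9 = 5.0579
  x=10: (0.075/0.242) × 15 = 4.6488
  x=11: (0.036/0.242) × 29 = 4.3140
Sum = 9.0000 + 5.0579 + 4.6488 + 4.3140 = 23.0207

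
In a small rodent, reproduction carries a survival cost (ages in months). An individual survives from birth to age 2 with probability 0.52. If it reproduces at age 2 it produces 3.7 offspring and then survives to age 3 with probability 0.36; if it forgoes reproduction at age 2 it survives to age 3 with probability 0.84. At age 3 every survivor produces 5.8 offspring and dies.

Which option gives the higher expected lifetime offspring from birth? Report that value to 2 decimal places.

breed at age 2: R₀ = 0.52 × (3.7 + 0.36 × 5.8) = 0.52 × 5.7880 = 3.0098
delay to age 3: R₀ = 0.52 × (0.84 × 5.8) = 0.52 × 4.8720 = 2.5334
Higher: breed at age 2 (3.0098).

3.01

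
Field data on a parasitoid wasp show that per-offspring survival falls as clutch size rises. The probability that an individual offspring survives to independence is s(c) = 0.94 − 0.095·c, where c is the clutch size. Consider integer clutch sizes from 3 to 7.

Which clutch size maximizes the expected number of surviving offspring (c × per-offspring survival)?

5

Expected surviving offspring = c × s(c):
  c=3: 3 × 0.655 = 1.965
  c=4: 4 × 0.560 = 2.240
  c=5: 5 × 0.465 = 2.325
  c=6: 6 × 0.370 = 2.220
  c=7: 7 × 0.275 = 1.925
Maximum at c = 5 (2.325 surviving offspring).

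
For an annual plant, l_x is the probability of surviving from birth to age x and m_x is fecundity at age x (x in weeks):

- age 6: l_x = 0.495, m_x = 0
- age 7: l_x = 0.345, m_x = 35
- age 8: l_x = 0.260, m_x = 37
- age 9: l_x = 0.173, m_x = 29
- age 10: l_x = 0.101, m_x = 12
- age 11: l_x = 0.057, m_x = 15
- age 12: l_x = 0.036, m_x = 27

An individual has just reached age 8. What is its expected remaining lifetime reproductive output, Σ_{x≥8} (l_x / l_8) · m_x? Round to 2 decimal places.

l_8 = 0.260. Conditional survival from age 8 to x is l_x / l_8.
  x=8: (0.260/0.260) × 37 = 37.0000
  x=9: (0.173/0.260) × 29 = 19.2962
  x=10: (0.101/0.260) × 12 = 4.6615
  x=11: (0.057/0.260) × 15 = 3.2885
  x=12: (0.036/0.260) × 27 = 3.7385
Sum = 37.0000 + 19.2962 + 4.6615 + 3.2885 + 3.7385 = 67.9846

67.98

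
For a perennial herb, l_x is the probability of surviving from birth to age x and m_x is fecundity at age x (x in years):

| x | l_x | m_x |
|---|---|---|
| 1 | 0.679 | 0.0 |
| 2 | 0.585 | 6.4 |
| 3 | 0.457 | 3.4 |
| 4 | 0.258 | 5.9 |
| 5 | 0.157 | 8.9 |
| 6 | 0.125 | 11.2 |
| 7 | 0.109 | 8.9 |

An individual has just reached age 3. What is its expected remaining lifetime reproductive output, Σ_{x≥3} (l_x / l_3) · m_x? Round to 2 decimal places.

14.97

l_3 = 0.457. Conditional survival from age 3 to x is l_x / l_3.
  x=3: (0.457/0.457) × 3.4 = 3.4000
  x=4: (0.258/0.457) × 5.9 = 3.3309
  x=5: (0.157/0.457) × 8.9 = 3.0575
  x=6: (0.125/0.457) × 11.2 = 3.0635
  x=7: (0.109/0.457) × 8.9 = 2.1228
Sum = 3.4000 + 3.3309 + 3.0575 + 3.0635 + 2.1228 = 14.9746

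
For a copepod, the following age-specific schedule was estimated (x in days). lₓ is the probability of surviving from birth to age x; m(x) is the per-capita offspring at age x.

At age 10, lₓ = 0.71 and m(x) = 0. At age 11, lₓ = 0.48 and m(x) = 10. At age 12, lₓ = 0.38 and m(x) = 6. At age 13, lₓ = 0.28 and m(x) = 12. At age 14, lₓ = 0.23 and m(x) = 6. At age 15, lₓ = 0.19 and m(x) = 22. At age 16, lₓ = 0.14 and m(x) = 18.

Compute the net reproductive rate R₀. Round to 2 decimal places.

18.52

R₀ = Σ lₓ m(x):
  age 10: 0.71 × 0 = 0.0000
  age 11: 0.48 × 10 = 4.8000
  age 12: 0.38 × 6 = 2.2800
  age 13: 0.28 × 12 = 3.3600
  age 14: 0.23 × 6 = 1.3800
  age 15: 0.19 × 22 = 4.1800
  age 16: 0.14 × 18 = 2.5200
R₀ = 0.0000 + 4.8000 + 2.2800 + 3.3600 + 1.3800 + 4.1800 + 2.5200 = 18.5200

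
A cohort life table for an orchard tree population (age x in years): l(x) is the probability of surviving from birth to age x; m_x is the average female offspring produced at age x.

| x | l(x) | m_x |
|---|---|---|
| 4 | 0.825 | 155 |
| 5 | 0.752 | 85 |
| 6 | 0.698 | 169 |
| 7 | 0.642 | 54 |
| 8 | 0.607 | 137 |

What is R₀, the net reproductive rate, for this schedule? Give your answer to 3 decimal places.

427.584

R₀ = Σ l(x) m_x:
  age 4: 0.825 × 155 = 127.8750
  age 5: 0.752 × 85 = 63.9200
  age 6: 0.698 × 169 = 117.9620
  age 7: 0.642 × 54 = 34.6680
  age 8: 0.607 × 137 = 83.1590
R₀ = 127.8750 + 63.9200 + 117.9620 + 34.6680 + 83.1590 = 427.5840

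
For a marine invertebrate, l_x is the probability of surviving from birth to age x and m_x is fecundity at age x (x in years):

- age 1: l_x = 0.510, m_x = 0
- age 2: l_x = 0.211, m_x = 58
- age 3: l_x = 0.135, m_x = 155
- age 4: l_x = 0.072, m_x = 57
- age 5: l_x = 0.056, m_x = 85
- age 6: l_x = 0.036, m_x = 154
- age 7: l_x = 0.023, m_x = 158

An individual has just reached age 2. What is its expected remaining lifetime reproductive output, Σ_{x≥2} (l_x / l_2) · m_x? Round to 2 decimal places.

242.68

l_2 = 0.211. Conditional survival from age 2 to x is l_x / l_2.
  x=2: (0.211/0.211) × 58 = 58.0000
  x=3: (0.135/0.211) × 155 = 99.1706
  x=4: (0.072/0.211) × 57 = 19.4502
  x=5: (0.056/0.211) × 85 = 22.5592
  x=6: (0.036/0.211) × 154 = 26.2749
  x=7: (0.023/0.211) × 158 = 17.2227
Sum = 58.0000 + 99.1706 + 19.4502 + 22.5592 + 26.2749 + 17.2227 = 242.6777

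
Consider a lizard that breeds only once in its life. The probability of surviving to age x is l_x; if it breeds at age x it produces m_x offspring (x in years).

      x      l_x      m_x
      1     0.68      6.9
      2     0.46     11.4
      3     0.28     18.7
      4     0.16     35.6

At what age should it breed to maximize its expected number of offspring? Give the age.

Expected offspring if breeding at age x = l_x × m_x:
  age 1: 0.68 × 6.9 = 4.692
  age 2: 0.46 × 11.4 = 5.244
  age 3: 0.28 × 18.7 = 5.236
  age 4: 0.16 × 35.6 = 5.696
Maximum at age 4 (5.696).

4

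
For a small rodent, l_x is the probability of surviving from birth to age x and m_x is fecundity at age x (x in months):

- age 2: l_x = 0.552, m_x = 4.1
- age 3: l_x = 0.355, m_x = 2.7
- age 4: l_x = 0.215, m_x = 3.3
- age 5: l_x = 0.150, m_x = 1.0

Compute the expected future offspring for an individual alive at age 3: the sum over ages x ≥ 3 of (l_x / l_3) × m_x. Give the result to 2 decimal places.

5.12

l_3 = 0.355. Conditional survival from age 3 to x is l_x / l_3.
  x=3: (0.355/0.355) × 2.7 = 2.7000
  x=4: (0.215/0.355) × 3.3 = 1.9986
  x=5: (0.150/0.355) × 1.0 = 0.4225
Sum = 2.7000 + 1.9986 + 0.4225 = 5.1211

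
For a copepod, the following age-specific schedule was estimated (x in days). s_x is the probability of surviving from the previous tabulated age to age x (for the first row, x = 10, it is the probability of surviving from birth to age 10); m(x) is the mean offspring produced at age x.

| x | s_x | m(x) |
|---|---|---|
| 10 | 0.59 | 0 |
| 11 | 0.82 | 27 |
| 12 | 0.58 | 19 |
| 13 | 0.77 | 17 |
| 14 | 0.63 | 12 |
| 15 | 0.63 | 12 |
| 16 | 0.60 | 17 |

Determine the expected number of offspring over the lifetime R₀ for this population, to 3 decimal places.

25.604

Survivorship from birth: l_x = s_10·s_11·…·s_x.
  l_10 = 0.59000
  l_11 = 0.48380
  l_12 = 0.28060
  l_13 = 0.21607
  l_14 = 0.13612
  l_15 = 0.08576
  l_16 = 0.05145
R₀ = Σ l_x m(x):
  age 10: 0.59000 × 0 = 0.0000
  age 11: 0.48380 × 27 = 13.0626
  age 12: 0.28060 × 19 = 5.3314
  age 13: 0.21607 × 17 = 3.6732
  age 14: 0.13612 × 12 = 1.6334
  age 15: 0.08576 × 12 = 1.0291
  age 16: 0.05145 × 17 = 0.8747
R₀ = 0.0000 + 13.0626 + 5.3314 + 3.6732 + 1.6334 + 1.0291 + 0.8747 = 25.6044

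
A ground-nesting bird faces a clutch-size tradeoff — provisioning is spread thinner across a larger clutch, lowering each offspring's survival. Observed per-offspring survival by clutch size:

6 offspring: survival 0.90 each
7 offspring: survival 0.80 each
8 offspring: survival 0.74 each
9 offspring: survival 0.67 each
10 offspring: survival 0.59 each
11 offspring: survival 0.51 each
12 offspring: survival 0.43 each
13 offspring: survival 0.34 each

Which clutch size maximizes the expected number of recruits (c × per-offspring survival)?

9

Expected recruits = c × s(c):
  c=6: 6 × 0.90 = 5.400
  c=7: 7 × 0.80 = 5.600
  c=8: 8 × 0.74 = 5.920
  c=9: 9 × 0.67 = 6.030
  c=10: 10 × 0.59 = 5.900
  c=11: 11 × 0.51 = 5.610
  c=12: 12 × 0.43 = 5.160
  c=13: 13 × 0.34 = 4.420
Maximum at c = 9 (6.030 recruits).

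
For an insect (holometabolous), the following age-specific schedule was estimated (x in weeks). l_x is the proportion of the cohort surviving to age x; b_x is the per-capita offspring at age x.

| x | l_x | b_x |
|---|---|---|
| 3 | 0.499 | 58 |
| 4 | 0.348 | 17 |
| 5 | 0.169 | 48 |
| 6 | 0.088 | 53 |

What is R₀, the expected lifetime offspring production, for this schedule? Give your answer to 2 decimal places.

47.63

R₀ = Σ l_x b_x:
  age 3: 0.499 × 58 = 28.9420
  age 4: 0.348 × 17 = 5.9160
  age 5: 0.169 × 48 = 8.1120
  age 6: 0.088 × 53 = 4.6640
R₀ = 28.9420 + 5.9160 + 8.1120 + 4.6640 = 47.6340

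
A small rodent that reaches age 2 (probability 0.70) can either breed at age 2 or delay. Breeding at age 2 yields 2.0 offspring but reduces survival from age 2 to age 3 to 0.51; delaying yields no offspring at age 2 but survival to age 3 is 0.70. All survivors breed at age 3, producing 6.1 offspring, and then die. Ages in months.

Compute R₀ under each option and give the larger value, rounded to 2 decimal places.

breed at age 2: R₀ = 0.70 × (2.0 + 0.51 × 6.1) = 0.70 × 5.1110 = 3.5777
delay to age 3: R₀ = 0.70 × (0.70 × 6.1) = 0.70 × 4.2700 = 2.9890
Higher: breed at age 2 (3.5777).

3.58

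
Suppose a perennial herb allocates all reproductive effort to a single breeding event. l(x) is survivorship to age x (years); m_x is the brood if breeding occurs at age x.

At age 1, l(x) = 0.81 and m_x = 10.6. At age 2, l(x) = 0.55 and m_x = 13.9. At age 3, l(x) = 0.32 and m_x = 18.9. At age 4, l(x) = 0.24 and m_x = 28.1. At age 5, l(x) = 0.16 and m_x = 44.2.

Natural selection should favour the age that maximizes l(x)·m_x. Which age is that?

Expected offspring if breeding at age x = l(x) × m_x:
  age 1: 0.81 × 10.6 = 8.586
  age 2: 0.55 × 13.9 = 7.645
  age 3: 0.32 × 18.9 = 6.048
  age 4: 0.24 × 28.1 = 6.744
  age 5: 0.16 × 44.2 = 7.072
Maximum at age 1 (8.586).

1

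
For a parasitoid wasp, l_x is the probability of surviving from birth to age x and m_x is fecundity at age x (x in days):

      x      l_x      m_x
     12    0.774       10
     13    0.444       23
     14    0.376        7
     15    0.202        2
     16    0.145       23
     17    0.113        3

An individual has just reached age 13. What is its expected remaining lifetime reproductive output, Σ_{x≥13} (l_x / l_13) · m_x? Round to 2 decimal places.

38.11

l_13 = 0.444. Conditional survival from age 13 to x is l_x / l_13.
  x=13: (0.444/0.444) × 23 = 23.0000
  x=14: (0.376/0.444) × 7 = 5.9279
  x=15: (0.202/0.444) × 2 = 0.9099
  x=16: (0.145/0.444) × 23 = 7.5113
  x=17: (0.113/0.444) × 3 = 0.7635
Sum = 23.0000 + 5.9279 + 0.9099 + 7.5113 + 0.7635 = 38.1126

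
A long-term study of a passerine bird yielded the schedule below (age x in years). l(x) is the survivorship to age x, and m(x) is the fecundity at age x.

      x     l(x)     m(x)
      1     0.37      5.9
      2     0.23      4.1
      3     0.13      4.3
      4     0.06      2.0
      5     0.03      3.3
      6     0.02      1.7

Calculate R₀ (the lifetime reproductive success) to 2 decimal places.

3.94

R₀ = Σ l(x) m(x):
  age 1: 0.37 × 5.9 = 2.1830
  age 2: 0.23 × 4.1 = 0.9430
  age 3: 0.13 × 4.3 = 0.5590
  age 4: 0.06 × 2.0 = 0.1200
  age 5: 0.03 × 3.3 = 0.0990
  age 6: 0.02 × 1.7 = 0.0340
R₀ = 2.1830 + 0.9430 + 0.5590 + 0.1200 + 0.0990 + 0.0340 = 3.9380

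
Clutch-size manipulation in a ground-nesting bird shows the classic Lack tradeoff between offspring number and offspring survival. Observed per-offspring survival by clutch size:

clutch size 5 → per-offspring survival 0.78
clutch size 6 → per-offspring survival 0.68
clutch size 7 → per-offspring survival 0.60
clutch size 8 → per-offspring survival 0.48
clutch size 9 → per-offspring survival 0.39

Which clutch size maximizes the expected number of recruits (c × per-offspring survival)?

7

Expected recruits = c × s(c):
  c=5: 5 × 0.78 = 3.900
  c=6: 6 × 0.68 = 4.080
  c=7: 7 × 0.60 = 4.200
  c=8: 8 × 0.48 = 3.840
  c=9: 9 × 0.39 = 3.510
Maximum at c = 7 (4.200 recruits).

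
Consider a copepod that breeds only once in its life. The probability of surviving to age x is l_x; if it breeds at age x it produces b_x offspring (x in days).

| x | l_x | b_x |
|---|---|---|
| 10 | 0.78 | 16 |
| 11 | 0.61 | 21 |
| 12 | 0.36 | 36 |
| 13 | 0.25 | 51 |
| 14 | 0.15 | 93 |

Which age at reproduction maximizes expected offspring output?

Expected offspring if breeding at age x = l_x × b_x:
  age 10: 0.78 × 16 = 12.480
  age 11: 0.61 × 21 = 12.810
  age 12: 0.36 × 36 = 12.960
  age 13: 0.25 × 51 = 12.750
  age 14: 0.15 × 93 = 13.950
Maximum at age 14 (13.950).

14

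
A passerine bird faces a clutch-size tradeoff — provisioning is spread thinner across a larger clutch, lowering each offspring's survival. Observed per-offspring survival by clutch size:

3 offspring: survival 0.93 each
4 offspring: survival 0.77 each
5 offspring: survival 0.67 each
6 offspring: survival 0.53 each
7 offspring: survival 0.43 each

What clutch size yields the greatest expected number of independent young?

5

Expected independent young = c × s(c):
  c=3: 3 × 0.93 = 2.790
  c=4: 4 × 0.77 = 3.080
  c=5: 5 × 0.67 = 3.350
  c=6: 6 × 0.53 = 3.180
  c=7: 7 × 0.43 = 3.010
Maximum at c = 5 (3.350 independent young).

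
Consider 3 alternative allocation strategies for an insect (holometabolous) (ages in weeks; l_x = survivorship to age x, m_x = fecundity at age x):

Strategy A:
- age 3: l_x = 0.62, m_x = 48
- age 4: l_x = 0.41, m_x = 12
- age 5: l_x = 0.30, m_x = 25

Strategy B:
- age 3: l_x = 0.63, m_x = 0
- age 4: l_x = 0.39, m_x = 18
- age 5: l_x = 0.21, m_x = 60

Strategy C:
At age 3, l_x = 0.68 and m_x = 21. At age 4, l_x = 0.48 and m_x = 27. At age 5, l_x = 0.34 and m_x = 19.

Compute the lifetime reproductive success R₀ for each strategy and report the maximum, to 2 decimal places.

Strategy A: R₀ = 0.62×48 + 0.41×12 + 0.30×25 = 42.1800
Strategy B: R₀ = 0.63×0 + 0.39×18 + 0.21×60 = 19.6200
Strategy C: R₀ = 0.68×21 + 0.48×27 + 0.34×19 = 33.7000
Highest R₀: strategy A with 42.1800.

42.18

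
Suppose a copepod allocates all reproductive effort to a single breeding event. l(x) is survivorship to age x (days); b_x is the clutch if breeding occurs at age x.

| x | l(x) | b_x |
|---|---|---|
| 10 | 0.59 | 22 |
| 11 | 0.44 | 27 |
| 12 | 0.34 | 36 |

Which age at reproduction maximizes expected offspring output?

Expected offspring if breeding at age x = l(x) × b_x:
  age 10: 0.59 × 22 = 12.980
  age 11: 0.44 × 27 = 11.880
  age 12: 0.34 × 36 = 12.240
Maximum at age 10 (12.980).

10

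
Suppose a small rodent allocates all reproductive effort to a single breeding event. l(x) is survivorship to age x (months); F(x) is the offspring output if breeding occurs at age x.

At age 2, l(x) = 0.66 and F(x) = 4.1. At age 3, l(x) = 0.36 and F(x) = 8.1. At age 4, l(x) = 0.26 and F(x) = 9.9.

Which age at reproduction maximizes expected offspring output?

3

Expected offspring if breeding at age x = l(x) × F(x):
  age 2: 0.66 × 4.1 = 2.706
  age 3: 0.36 × 8.1 = 2.916
  age 4: 0.26 × 9.9 = 2.574
Maximum at age 3 (2.916).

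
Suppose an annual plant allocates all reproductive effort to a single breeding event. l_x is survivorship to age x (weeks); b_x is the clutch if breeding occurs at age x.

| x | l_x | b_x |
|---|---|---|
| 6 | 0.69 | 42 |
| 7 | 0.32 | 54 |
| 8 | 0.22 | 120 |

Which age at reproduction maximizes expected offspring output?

6

Expected offspring if breeding at age x = l_x × b_x:
  age 6: 0.69 × 42 = 28.980
  age 7: 0.32 × 54 = 17.280
  age 8: 0.22 × 120 = 26.400
Maximum at age 6 (28.980).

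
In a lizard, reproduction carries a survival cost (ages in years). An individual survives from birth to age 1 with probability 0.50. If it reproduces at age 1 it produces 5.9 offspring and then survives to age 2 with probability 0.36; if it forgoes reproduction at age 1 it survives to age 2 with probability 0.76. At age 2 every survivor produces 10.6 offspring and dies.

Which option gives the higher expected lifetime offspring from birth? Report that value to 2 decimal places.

4.86

breed at age 1: R₀ = 0.50 × (5.9 + 0.36 × 10.6) = 0.50 × 9.7160 = 4.8580
delay to age 2: R₀ = 0.50 × (0.76 × 10.6) = 0.50 × 8.0560 = 4.0280
Higher: breed at age 1 (4.8580).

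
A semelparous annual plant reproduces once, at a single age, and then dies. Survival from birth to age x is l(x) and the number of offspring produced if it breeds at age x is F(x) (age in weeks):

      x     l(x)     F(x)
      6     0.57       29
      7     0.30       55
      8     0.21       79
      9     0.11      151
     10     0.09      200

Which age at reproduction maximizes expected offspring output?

10

Expected offspring if breeding at age x = l(x) × F(x):
  age 6: 0.57 × 29 = 16.530
  age 7: 0.30 × 55 = 16.500
  age 8: 0.21 × 79 = 16.590
  age 9: 0.11 × 151 = 16.610
  age 10: 0.09 × 200 = 18.000
Maximum at age 10 (18.000).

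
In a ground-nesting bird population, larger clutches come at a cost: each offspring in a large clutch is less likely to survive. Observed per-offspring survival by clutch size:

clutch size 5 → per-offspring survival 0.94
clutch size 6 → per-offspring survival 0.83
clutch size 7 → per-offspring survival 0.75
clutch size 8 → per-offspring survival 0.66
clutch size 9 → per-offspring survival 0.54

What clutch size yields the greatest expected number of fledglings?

8

Expected fledglings = c × s(c):
  c=5: 5 × 0.94 = 4.700
  c=6: 6 × 0.83 = 4.980
  c=7: 7 × 0.75 = 5.250
  c=8: 8 × 0.66 = 5.280
  c=9: 9 × 0.54 = 4.860
Maximum at c = 8 (5.280 fledglings).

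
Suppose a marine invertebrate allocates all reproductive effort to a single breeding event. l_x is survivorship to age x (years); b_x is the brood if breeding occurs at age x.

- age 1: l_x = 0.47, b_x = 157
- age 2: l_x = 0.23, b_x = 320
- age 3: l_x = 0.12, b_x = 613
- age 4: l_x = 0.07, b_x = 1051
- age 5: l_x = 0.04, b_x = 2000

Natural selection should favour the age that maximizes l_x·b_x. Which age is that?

Expected offspring if breeding at age x = l_x × b_x:
  age 1: 0.47 × 157 = 73.790
  age 2: 0.23 × 320 = 73.600
  age 3: 0.12 × 613 = 73.560
  age 4: 0.07 × 1051 = 73.570
  age 5: 0.04 × 2000 = 80.000
Maximum at age 5 (80.000).

5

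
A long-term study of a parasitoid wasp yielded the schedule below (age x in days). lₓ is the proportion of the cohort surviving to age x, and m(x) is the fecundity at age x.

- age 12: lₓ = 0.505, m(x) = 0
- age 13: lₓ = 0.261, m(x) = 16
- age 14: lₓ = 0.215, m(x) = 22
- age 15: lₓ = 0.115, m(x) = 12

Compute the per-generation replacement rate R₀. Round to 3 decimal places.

10.286

R₀ = Σ lₓ m(x):
  age 12: 0.505 × 0 = 0.0000
  age 13: 0.261 × 16 = 4.1760
  age 14: 0.215 × 22 = 4.7300
  age 15: 0.115 × 12 = 1.3800
R₀ = 0.0000 + 4.1760 + 4.7300 + 1.3800 = 10.2860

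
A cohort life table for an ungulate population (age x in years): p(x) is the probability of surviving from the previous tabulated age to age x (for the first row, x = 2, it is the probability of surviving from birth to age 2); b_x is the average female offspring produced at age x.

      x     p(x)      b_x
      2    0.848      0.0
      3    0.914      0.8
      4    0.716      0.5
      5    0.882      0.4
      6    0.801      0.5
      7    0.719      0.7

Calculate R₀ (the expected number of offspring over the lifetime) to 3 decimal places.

1.487

Survivorship from birth: l_x = p_2·p_3·…·p_x.
  l_2 = 0.84800
  l_3 = 0.77507
  l_4 = 0.55495
  l_5 = 0.48947
  l_6 = 0.39206
  l_7 = 0.28189
R₀ = Σ l_x b_x:
  age 2: 0.84800 × 0.0 = 0.0000
  age 3: 0.77507 × 0.8 = 0.6201
  age 4: 0.55495 × 0.5 = 0.2775
  age 5: 0.48947 × 0.4 = 0.1958
  age 6: 0.39206 × 0.5 = 0.1960
  age 7: 0.28189 × 0.7 = 0.1973
R₀ = 0.0000 + 0.6201 + 0.2775 + 0.1958 + 0.1960 + 0.1973 = 1.4867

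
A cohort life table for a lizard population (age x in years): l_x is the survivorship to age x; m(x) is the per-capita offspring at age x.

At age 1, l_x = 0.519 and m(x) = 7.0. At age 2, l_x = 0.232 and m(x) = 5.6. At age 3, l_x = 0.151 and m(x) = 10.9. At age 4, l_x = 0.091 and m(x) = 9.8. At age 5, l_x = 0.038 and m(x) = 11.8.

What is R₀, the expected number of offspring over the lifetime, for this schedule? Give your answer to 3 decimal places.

7.918

R₀ = Σ l_x m(x):
  age 1: 0.519 × 7.0 = 3.6330
  age 2: 0.232 × 5.6 = 1.2992
  age 3: 0.151 × 10.9 = 1.6459
  age 4: 0.091 × 9.8 = 0.8918
  age 5: 0.038 × 11.8 = 0.4484
R₀ = 3.6330 + 1.2992 + 1.6459 + 0.8918 + 0.4484 = 7.9183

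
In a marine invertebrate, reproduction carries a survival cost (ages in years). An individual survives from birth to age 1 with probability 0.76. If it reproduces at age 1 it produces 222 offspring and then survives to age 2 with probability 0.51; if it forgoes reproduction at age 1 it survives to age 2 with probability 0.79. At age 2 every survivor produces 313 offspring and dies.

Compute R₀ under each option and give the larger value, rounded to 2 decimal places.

290.04

breed at age 1: R₀ = 0.76 × (222 + 0.51 × 313) = 0.76 × 381.6300 = 290.0388
delay to age 2: R₀ = 0.76 × (0.79 × 313) = 0.76 × 247.2700 = 187.9252
Higher: breed at age 1 (290.0388).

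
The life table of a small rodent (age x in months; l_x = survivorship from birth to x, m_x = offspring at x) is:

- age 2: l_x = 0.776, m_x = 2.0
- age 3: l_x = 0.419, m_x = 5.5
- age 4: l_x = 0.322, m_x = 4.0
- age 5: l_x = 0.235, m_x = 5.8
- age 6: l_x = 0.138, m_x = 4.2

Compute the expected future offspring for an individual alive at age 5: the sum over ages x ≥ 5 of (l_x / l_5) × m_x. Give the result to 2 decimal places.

l_5 = 0.235. Conditional survival from age 5 to x is l_x / l_5.
  x=5: (0.235/0.235) × 5.8 = 5.8000
  x=6: (0.138/0.235) × 4.2 = 2.4664
Sum = 5.8000 + 2.4664 = 8.2664

8.27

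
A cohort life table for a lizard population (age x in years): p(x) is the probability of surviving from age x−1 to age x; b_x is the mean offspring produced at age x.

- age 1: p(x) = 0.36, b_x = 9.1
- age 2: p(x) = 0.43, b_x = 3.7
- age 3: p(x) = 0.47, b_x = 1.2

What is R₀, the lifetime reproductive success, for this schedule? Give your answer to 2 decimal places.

Survivorship from birth: l_x = p_1·p_2·…·p_x.
  l_1 = 0.36000
  l_2 = 0.15480
  l_3 = 0.07276
R₀ = Σ l_x b_x:
  age 1: 0.36000 × 9.1 = 3.2760
  age 2: 0.15480 × 3.7 = 0.5728
  age 3: 0.07276 × 1.2 = 0.0873
R₀ = 3.2760 + 0.5728 + 0.0873 = 3.9361

3.94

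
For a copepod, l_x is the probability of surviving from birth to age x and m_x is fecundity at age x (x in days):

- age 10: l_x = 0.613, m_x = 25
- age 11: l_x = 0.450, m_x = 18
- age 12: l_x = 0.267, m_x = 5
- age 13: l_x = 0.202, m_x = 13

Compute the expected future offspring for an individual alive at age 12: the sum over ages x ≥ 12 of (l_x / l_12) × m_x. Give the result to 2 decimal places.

l_12 = 0.267. Conditional survival from age 12 to x is l_x / l_12.
  x=12: (0.267/0.267) × 5 = 5.0000
  x=13: (0.202/0.267) × 13 = 9.8352
Sum = 5.0000 + 9.8352 = 14.8352

14.84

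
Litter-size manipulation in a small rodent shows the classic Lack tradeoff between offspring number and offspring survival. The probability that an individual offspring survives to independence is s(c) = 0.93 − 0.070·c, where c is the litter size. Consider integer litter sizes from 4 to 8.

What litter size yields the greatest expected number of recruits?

Expected recruits = c × s(c):
  c=4: 4 × 0.650 = 2.600
  c=5: 5 × 0.580 = 2.900
  c=6: 6 × 0.510 = 3.060
  c=7: 7 × 0.440 = 3.080
  c=8: 8 × 0.370 = 2.960
Maximum at c = 7 (3.080 recruits).

7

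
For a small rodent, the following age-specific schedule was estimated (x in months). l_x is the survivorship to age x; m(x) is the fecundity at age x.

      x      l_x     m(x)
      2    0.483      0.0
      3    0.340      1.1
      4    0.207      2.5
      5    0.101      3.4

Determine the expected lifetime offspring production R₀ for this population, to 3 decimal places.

R₀ = Σ l_x m(x):
  age 2: 0.483 × 0.0 = 0.0000
  age 3: 0.340 × 1.1 = 0.3740
  age 4: 0.207 × 2.5 = 0.5175
  age 5: 0.101 × 3.4 = 0.3434
R₀ = 0.0000 + 0.3740 + 0.5175 + 0.3434 = 1.2349

1.235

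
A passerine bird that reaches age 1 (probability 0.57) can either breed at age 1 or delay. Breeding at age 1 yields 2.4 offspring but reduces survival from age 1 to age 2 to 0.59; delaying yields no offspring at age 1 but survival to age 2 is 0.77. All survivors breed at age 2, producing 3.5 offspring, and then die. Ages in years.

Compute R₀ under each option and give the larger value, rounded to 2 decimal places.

breed at age 1: R₀ = 0.57 × (2.4 + 0.59 × 3.5) = 0.57 × 4.4650 = 2.5450
delay to age 2: R₀ = 0.57 × (0.77 × 3.5) = 0.57 × 2.6950 = 1.5362
Higher: breed at age 1 (2.5450).

2.55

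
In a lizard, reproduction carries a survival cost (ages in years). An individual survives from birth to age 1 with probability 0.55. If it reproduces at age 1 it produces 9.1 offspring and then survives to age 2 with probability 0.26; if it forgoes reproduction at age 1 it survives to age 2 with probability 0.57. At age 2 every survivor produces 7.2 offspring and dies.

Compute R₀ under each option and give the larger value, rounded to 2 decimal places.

6.03

breed at age 1: R₀ = 0.55 × (9.1 + 0.26 × 7.2) = 0.55 × 10.9720 = 6.0346
delay to age 2: R₀ = 0.55 × (0.57 × 7.2) = 0.55 × 4.1040 = 2.2572
Higher: breed at age 1 (6.0346).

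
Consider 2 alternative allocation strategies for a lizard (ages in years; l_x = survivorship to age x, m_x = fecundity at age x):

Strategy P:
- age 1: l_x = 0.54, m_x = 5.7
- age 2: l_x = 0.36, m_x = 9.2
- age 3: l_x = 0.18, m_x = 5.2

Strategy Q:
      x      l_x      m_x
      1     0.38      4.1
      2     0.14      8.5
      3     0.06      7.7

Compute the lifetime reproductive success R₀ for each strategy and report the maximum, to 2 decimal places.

Strategy P: R₀ = 0.54×5.7 + 0.36×9.2 + 0.18×5.2 = 7.3260
Strategy Q: R₀ = 0.38×4.1 + 0.14×8.5 + 0.06×7.7 = 3.2100
Highest R₀: strategy P with 7.3260.

7.33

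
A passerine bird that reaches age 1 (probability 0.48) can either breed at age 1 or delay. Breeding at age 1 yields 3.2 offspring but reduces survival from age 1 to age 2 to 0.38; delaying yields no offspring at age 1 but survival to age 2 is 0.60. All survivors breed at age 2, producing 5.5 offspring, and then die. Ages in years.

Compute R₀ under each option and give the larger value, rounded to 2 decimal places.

2.54

breed at age 1: R₀ = 0.48 × (3.2 + 0.38 × 5.5) = 0.48 × 5.2900 = 2.5392
delay to age 2: R₀ = 0.48 × (0.60 × 5.5) = 0.48 × 3.3000 = 1.5840
Higher: breed at age 1 (2.5392).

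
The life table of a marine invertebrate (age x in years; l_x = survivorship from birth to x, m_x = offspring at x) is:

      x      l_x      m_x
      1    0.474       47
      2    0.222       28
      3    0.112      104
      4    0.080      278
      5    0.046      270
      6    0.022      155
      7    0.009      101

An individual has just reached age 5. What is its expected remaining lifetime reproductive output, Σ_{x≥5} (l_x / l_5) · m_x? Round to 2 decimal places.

363.89

l_5 = 0.046. Conditional survival from age 5 to x is l_x / l_5.
  x=5: (0.046/0.046) × 270 = 270.0000
  x=6: (0.022/0.046) × 155 = 74.1304
  x=7: (0.009/0.046) × 101 = 19.7609
Sum = 270.0000 + 74.1304 + 19.7609 = 363.8913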